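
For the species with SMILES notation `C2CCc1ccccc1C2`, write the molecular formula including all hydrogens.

Heavy atoms from the SMILES: 10 C.
Implicit hydrogens by atom environment:
  4 × C: 2 H each → 8
  4 × C (aromatic): 1 H each → 4
  2 × C (aromatic): no H
  Total hydrogens = 12.
Molecular formula: C10H12

C10H12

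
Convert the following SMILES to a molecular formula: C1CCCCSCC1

C7H14S

Heavy atoms from the SMILES: 7 C, 1 S.
Implicit hydrogens by atom environment:
  7 × C: 2 H each → 14
  1 × S: no H
  Total hydrogens = 14.
Molecular formula: C7H14S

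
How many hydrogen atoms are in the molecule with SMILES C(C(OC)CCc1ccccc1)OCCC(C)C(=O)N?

25

Hydrogens are implicit in SMILES; fill each atom to its normal valence:
  5 × C: 2 H each → 10
  5 × C (aromatic): 1 H each → 5
  3 × O: no H
  2 × C: 3 H each → 6
  2 × C: 1 H each → 2
  1 × C (aromatic): no H
  1 × C: no H
  1 × N: 2 H
  Total hydrogens = 25.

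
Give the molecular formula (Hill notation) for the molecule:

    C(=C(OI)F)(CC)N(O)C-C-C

Heavy atoms from the SMILES: 7 C, 1 F, 1 I, 1 N, 2 O.
Implicit hydrogens by atom environment:
  3 × C: 2 H each → 6
  2 × C: 3 H each → 6
  2 × C: no H
  1 × F: no H
  1 × I: no H
  1 × N: no H
  1 × O: 1 H
  1 × O: no H
  Total hydrogens = 13.
Molecular formula: C7H13FINO2

C7H13FINO2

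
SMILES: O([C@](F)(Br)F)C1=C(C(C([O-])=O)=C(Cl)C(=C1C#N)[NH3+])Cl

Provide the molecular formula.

Heavy atoms from the SMILES: 1 Br, 9 C, 2 Cl, 2 F, 2 N, 3 O.
Implicit hydrogens by atom environment:
  6 × C (aromatic): no H
  3 × C: no H
  2 × Cl: no H
  2 × F: no H
  2 × O: no H
  1 × Br: no H
  1 × N (charge +1): 3 H
  1 × N: no H
  1 × O (charge -1): no H
  Total hydrogens = 3.
Molecular formula: C9H3BrCl2F2N2O3

C9H3BrCl2F2N2O3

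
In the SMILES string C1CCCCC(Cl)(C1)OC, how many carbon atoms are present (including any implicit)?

The symbol for carbon appears 8 times in the SMILES. (Cl is a single chlorine, not C + l.)

8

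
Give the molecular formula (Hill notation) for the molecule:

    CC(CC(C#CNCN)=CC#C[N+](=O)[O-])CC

Heavy atoms from the SMILES: 12 C, 3 N, 2 O.
Implicit hydrogens by atom environment:
  5 × C: no H
  3 × C: 2 H each → 6
  2 × C: 3 H each → 6
  2 × C: 1 H each → 2
  1 × N: 2 H
  1 × N: 1 H
  1 × N (charge +1): no H
  1 × O: no H
  1 × O (charge -1): no H
  Total hydrogens = 17.
Molecular formula: C12H17N3O2

C12H17N3O2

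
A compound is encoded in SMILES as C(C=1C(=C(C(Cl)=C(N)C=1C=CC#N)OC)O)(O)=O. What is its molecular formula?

Heavy atoms from the SMILES: 11 C, 1 Cl, 2 N, 4 O.
Implicit hydrogens by atom environment:
  6 × C (aromatic): no H
  2 × C: 1 H each → 2
  2 × C: no H
  2 × O: 1 H each → 2
  2 × O: no H
  1 × C: 3 H
  1 × Cl: no H
  1 × N: 2 H
  1 × N: no H
  Total hydrogens = 9.
Molecular formula: C11H9ClN2O4

C11H9ClN2O4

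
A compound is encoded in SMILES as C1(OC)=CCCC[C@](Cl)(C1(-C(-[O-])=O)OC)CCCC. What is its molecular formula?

Heavy atoms from the SMILES: 14 C, 1 Cl, 4 O.
Implicit hydrogens by atom environment:
  6 × C: 2 H each → 12
  4 × C: no H
  3 × C: 3 H each → 9
  3 × O: no H
  1 × C: 1 H
  1 × Cl: no H
  1 × O (charge -1): no H
  Total hydrogens = 22.
Net charge -1.
Molecular formula: C14H22ClO4-

C14H22ClO4-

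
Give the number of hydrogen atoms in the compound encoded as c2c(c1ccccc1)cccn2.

9

Hydrogens are implicit in SMILES; fill each atom to its normal valence:
  9 × C (aromatic): 1 H each → 9
  2 × C (aromatic): no H
  1 × N (aromatic): no H
  Total hydrogens = 9.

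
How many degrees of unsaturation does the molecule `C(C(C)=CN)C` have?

Molecular formula from the SMILES: C5H11N.
DoU = (2C + 2 + N − H − X)/2 = (2·5 + 2 + 1 − 11 − 0)/2 = 2/2 = 1.
(Structurally: 0 ring(s) + 1 π bond(s) = 1.)

1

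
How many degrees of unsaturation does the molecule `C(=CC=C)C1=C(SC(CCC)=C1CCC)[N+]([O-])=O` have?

6

Molecular formula from the SMILES: C14H19NO2S.
DoU = (2C + 2 + N − H − X)/2 = (2·14 + 2 + 1 − 19 − 0)/2 = 12/2 = 6.
(Structurally: 1 ring(s) + 5 π bond(s) = 6.)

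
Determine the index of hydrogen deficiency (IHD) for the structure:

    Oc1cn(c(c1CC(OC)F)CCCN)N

3

Molecular formula from the SMILES: C10H18FN3O2.
DoU = (2C + 2 + N − H − X)/2 = (2·10 + 2 + 3 − 18 − 1)/2 = 6/2 = 3.
(Structurally: 1 ring(s) + 2 π bond(s) = 3.)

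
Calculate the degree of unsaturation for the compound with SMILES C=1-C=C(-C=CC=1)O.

Molecular formula from the SMILES: C6H6O.
DoU = (2C + 2 + N − H − X)/2 = (2·6 + 2 + 0 − 6 − 0)/2 = 8/2 = 4.
(Structurally: 1 ring(s) + 3 π bond(s) = 4.)

4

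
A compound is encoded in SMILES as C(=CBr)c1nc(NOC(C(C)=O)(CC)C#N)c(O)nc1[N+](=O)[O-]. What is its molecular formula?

Heavy atoms from the SMILES: 1 Br, 12 C, 5 N, 5 O.
Implicit hydrogens by atom environment:
  4 × C (aromatic): no H
  3 × C: no H
  3 × O: no H
  2 × C: 3 H each → 6
  2 × C: 1 H each → 2
  2 × N (aromatic): no H
  1 × Br: no H
  1 × C: 2 H
  1 × N: 1 H
  1 × N: no H
  1 × N (charge +1): no H
  1 × O: 1 H
  1 × O (charge -1): no H
  Total hydrogens = 12.
Molecular formula: C12H12BrN5O5

C12H12BrN5O5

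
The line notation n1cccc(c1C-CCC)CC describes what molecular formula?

Heavy atoms from the SMILES: 11 C, 1 N.
Implicit hydrogens by atom environment:
  4 × C: 2 H each → 8
  3 × C (aromatic): 1 H each → 3
  2 × C: 3 H each → 6
  2 × C (aromatic): no H
  1 × N (aromatic): no H
  Total hydrogens = 17.
Molecular formula: C11H17N

C11H17N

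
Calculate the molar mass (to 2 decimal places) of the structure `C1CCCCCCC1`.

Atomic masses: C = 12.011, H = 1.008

112.22

Molecular formula: C8H16.
M = 8×12.011 + 16×1.008 = 112.22 g/mol.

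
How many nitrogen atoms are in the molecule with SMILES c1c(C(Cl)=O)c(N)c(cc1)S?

1

The symbol for nitrogen appears 1 time in the SMILES.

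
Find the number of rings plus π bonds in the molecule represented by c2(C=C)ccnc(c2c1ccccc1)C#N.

11

Molecular formula from the SMILES: C14H10N2.
DoU = (2C + 2 + N − H − X)/2 = (2·14 + 2 + 2 − 10 − 0)/2 = 22/2 = 11.
(Structurally: 2 ring(s) + 9 π bond(s) = 11.)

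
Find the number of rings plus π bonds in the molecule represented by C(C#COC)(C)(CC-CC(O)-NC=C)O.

3

Molecular formula from the SMILES: C11H19NO3.
DoU = (2C + 2 + N − H − X)/2 = (2·11 + 2 + 1 − 19 − 0)/2 = 6/2 = 3.
(Structurally: 0 ring(s) + 3 π bond(s) = 3.)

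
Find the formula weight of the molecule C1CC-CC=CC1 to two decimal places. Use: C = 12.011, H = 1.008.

Molecular formula: C7H12.
M = 7×12.011 + 12×1.008 = 96.17 g/mol.

96.17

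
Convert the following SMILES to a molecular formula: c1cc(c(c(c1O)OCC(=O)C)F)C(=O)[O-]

Heavy atoms from the SMILES: 10 C, 1 F, 5 O.
Implicit hydrogens by atom environment:
  4 × C (aromatic): no H
  3 × O: no H
  2 × C (aromatic): 1 H each → 2
  2 × C: no H
  1 × C: 3 H
  1 × C: 2 H
  1 × F: no H
  1 × O: 1 H
  1 × O (charge -1): no H
  Total hydrogens = 8.
Net charge -1.
Molecular formula: C10H8FO5-

C10H8FO5-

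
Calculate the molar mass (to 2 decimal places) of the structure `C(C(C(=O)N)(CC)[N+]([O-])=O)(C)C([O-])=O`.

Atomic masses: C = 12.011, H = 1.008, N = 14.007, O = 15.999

203.17

Molecular formula: C7H11N2O5-.
M = 7×12.011 + 11×1.008 + 2×14.007 + 5×15.999 = 203.17 g/mol.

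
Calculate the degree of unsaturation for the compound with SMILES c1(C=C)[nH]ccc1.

Molecular formula from the SMILES: C6H7N.
DoU = (2C + 2 + N − H − X)/2 = (2·6 + 2 + 1 − 7 − 0)/2 = 8/2 = 4.
(Structurally: 1 ring(s) + 3 π bond(s) = 4.)

4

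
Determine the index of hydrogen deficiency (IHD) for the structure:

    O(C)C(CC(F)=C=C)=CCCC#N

5

Molecular formula from the SMILES: C10H12FNO.
DoU = (2C + 2 + N − H − X)/2 = (2·10 + 2 + 1 − 12 − 1)/2 = 10/2 = 5.
(Structurally: 0 ring(s) + 5 π bond(s) = 5.)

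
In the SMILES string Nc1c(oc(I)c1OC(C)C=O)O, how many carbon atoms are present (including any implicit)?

7

The symbol for carbon appears 7 times in the SMILES. Lowercase c denotes aromatic carbon and counts toward C.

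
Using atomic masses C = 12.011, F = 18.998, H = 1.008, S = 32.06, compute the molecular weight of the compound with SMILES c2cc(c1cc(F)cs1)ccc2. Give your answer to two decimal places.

178.22

Molecular formula: C10H7FS.
M = 10×12.011 + 1×18.998 + 7×1.008 + 1×32.06 = 178.22 g/mol.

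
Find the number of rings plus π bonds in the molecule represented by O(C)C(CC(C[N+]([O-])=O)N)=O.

Molecular formula from the SMILES: C5H10N2O4.
DoU = (2C + 2 + N − H − X)/2 = (2·5 + 2 + 2 − 10 − 0)/2 = 4/2 = 2.
(Structurally: 0 ring(s) + 2 π bond(s) = 2.)

2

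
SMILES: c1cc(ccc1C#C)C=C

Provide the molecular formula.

Heavy atoms from the SMILES: 10 C.
Implicit hydrogens by atom environment:
  4 × C (aromatic): 1 H each → 4
  2 × C: 1 H each → 2
  2 × C (aromatic): no H
  1 × C: 2 H
  1 × C: no H
  Total hydrogens = 8.
Molecular formula: C10H8

C10H8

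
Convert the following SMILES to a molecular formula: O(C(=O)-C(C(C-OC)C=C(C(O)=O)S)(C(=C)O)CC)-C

C13H20O6S

Heavy atoms from the SMILES: 13 C, 6 O, 1 S.
Implicit hydrogens by atom environment:
  5 × C: no H
  4 × O: no H
  3 × C: 3 H each → 9
  3 × C: 2 H each → 6
  2 × C: 1 H each → 2
  2 × O: 1 H each → 2
  1 × S: 1 H
  Total hydrogens = 20.
Molecular formula: C13H20O6S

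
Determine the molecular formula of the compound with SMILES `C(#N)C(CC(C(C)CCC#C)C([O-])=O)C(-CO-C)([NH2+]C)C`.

C16H26N2O3

Heavy atoms from the SMILES: 16 C, 2 N, 3 O.
Implicit hydrogens by atom environment:
  4 × C: 3 H each → 12
  4 × C: 2 H each → 8
  4 × C: 1 H each → 4
  4 × C: no H
  2 × O: no H
  1 × N (charge +1): 2 H
  1 × N: no H
  1 × O (charge -1): no H
  Total hydrogens = 26.
Molecular formula: C16H26N2O3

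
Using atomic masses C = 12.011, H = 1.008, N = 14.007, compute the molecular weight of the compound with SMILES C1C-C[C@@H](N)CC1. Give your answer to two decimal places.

99.18

Molecular formula: C6H13N.
M = 6×12.011 + 13×1.008 + 1×14.007 = 99.18 g/mol.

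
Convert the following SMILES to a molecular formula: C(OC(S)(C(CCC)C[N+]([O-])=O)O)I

Heavy atoms from the SMILES: 7 C, 1 I, 1 N, 4 O, 1 S.
Implicit hydrogens by atom environment:
  4 × C: 2 H each → 8
  2 × O: no H
  1 × C: 3 H
  1 × C: 1 H
  1 × C: no H
  1 × I: no H
  1 × N (charge +1): no H
  1 × O: 1 H
  1 × O (charge -1): no H
  1 × S: 1 H
  Total hydrogens = 14.
Molecular formula: C7H14INO4S

C7H14INO4S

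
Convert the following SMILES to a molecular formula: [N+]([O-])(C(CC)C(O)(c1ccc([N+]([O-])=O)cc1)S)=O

Heavy atoms from the SMILES: 10 C, 2 N, 5 O, 1 S.
Implicit hydrogens by atom environment:
  4 × C (aromatic): 1 H each → 4
  2 × C (aromatic): no H
  2 × N (charge +1): no H
  2 × O: no H
  2 × O (charge -1): no H
  1 × C: 3 H
  1 × C: 2 H
  1 × C: 1 H
  1 × C: no H
  1 × O: 1 H
  1 × S: 1 H
  Total hydrogens = 12.
Molecular formula: C10H12N2O5S

C10H12N2O5S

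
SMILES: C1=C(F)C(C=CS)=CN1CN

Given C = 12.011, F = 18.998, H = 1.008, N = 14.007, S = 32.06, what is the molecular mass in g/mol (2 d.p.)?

Molecular formula: C7H9FN2S.
M = 7×12.011 + 1×18.998 + 9×1.008 + 2×14.007 + 1×32.06 = 172.22 g/mol.

172.22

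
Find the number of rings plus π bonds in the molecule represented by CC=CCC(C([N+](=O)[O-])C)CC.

Molecular formula from the SMILES: C9H17NO2.
DoU = (2C + 2 + N − H − X)/2 = (2·9 + 2 + 1 − 17 − 0)/2 = 4/2 = 2.
(Structurally: 0 ring(s) + 2 π bond(s) = 2.)

2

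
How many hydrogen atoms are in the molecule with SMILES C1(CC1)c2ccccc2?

Hydrogens are implicit in SMILES; fill each atom to its normal valence:
  5 × C (aromatic): 1 H each → 5
  2 × C: 2 H each → 4
  1 × C: 1 H
  1 × C (aromatic): no H
  Total hydrogens = 10.

10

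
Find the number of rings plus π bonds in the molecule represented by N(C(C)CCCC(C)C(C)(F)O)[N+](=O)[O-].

Molecular formula from the SMILES: C9H19FN2O3.
DoU = (2C + 2 + N − H − X)/2 = (2·9 + 2 + 2 − 19 − 1)/2 = 2/2 = 1.
(Structurally: 0 ring(s) + 1 π bond(s) = 1.)

1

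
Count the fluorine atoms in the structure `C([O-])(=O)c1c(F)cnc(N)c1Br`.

The symbol for fluorine appears 1 time in the SMILES.

1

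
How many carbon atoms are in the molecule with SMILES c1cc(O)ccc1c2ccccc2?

12

The symbol for carbon appears 12 times in the SMILES. Lowercase c denotes aromatic carbon and counts toward C.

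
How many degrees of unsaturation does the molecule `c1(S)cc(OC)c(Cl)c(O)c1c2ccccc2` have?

Molecular formula from the SMILES: C13H11ClO2S.
DoU = (2C + 2 + N − H − X)/2 = (2·13 + 2 + 0 − 11 − 1)/2 = 16/2 = 8.
(Structurally: 2 ring(s) + 6 π bond(s) = 8.)

8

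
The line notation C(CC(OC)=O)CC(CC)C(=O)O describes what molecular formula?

C9H16O4

Heavy atoms from the SMILES: 9 C, 4 O.
Implicit hydrogens by atom environment:
  4 × C: 2 H each → 8
  3 × O: no H
  2 × C: 3 H each → 6
  2 × C: no H
  1 × C: 1 H
  1 × O: 1 H
  Total hydrogens = 16.
Molecular formula: C9H16O4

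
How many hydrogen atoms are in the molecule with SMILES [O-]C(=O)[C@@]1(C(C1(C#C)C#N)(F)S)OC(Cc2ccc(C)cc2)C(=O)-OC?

15

Hydrogens are implicit in SMILES; fill each atom to its normal valence:
  7 × C: no H
  4 × C (aromatic): 1 H each → 4
  4 × O: no H
  2 × C: 3 H each → 6
  2 × C: 1 H each → 2
  2 × C (aromatic): no H
  1 × C: 2 H
  1 × F: no H
  1 × N: no H
  1 × O (charge -1): no H
  1 × S: 1 H
  Total hydrogens = 15.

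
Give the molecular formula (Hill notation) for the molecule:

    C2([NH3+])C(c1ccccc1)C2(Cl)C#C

Heavy atoms from the SMILES: 11 C, 1 Cl, 1 N.
Implicit hydrogens by atom environment:
  5 × C (aromatic): 1 H each → 5
  3 × C: 1 H each → 3
  2 × C: no H
  1 × C (aromatic): no H
  1 × Cl: no H
  1 × N (charge +1): 3 H
  Total hydrogens = 11.
Net charge +1.
Molecular formula: C11H11ClN+

C11H11ClN+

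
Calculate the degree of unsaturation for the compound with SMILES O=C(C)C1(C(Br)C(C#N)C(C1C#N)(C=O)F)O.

Molecular formula from the SMILES: C10H8BrFN2O3.
DoU = (2C + 2 + N − H − X)/2 = (2·10 + 2 + 2 − 8 − 2)/2 = 14/2 = 7.
(Structurally: 1 ring(s) + 6 π bond(s) = 7.)

7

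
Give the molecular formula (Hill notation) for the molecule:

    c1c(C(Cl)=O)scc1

C5H3ClOS

Heavy atoms from the SMILES: 5 C, 1 Cl, 1 O, 1 S.
Implicit hydrogens by atom environment:
  3 × C (aromatic): 1 H each → 3
  1 × C (aromatic): no H
  1 × C: no H
  1 × Cl: no H
  1 × O: no H
  1 × S (aromatic): no H
  Total hydrogens = 3.
Molecular formula: C5H3ClOS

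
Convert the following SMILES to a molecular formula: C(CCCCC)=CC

Heavy atoms from the SMILES: 8 C.
Implicit hydrogens by atom environment:
  4 × C: 2 H each → 8
  2 × C: 3 H each → 6
  2 × C: 1 H each → 2
  Total hydrogens = 16.
Molecular formula: C8H16

C8H16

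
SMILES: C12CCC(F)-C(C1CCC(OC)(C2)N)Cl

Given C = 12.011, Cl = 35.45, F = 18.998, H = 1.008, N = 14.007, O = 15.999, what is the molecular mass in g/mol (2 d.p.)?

Molecular formula: C11H19ClFNO.
M = 11×12.011 + 1×35.45 + 1×18.998 + 19×1.008 + 1×14.007 + 1×15.999 = 235.73 g/mol.

235.73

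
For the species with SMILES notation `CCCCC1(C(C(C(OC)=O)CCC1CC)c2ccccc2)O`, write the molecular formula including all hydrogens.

C20H30O3

Heavy atoms from the SMILES: 20 C, 3 O.
Implicit hydrogens by atom environment:
  6 × C: 2 H each → 12
  5 × C (aromatic): 1 H each → 5
  3 × C: 3 H each → 9
  3 × C: 1 H each → 3
  2 × C: no H
  2 × O: no H
  1 × C (aromatic): no H
  1 × O: 1 H
  Total hydrogens = 30.
Molecular formula: C20H30O3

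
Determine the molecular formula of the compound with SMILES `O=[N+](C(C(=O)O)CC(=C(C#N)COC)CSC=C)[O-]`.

Heavy atoms from the SMILES: 11 C, 2 N, 5 O, 1 S.
Implicit hydrogens by atom environment:
  4 × C: 2 H each → 8
  4 × C: no H
  3 × O: no H
  2 × C: 1 H each → 2
  1 × C: 3 H
  1 × N: no H
  1 × N (charge +1): no H
  1 × O: 1 H
  1 × O (charge -1): no H
  1 × S: no H
  Total hydrogens = 14.
Molecular formula: C11H14N2O5S

C11H14N2O5S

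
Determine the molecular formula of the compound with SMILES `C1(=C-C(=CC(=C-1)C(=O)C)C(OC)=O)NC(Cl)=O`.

Heavy atoms from the SMILES: 11 C, 1 Cl, 1 N, 4 O.
Implicit hydrogens by atom environment:
  4 × O: no H
  3 × C (aromatic): 1 H each → 3
  3 × C (aromatic): no H
  3 × C: no H
  2 × C: 3 H each → 6
  1 × Cl: no H
  1 × N: 1 H
  Total hydrogens = 10.
Molecular formula: C11H10ClNO4

C11H10ClNO4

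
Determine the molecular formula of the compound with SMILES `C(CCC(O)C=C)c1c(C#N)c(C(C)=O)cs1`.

C13H15NO2S

Heavy atoms from the SMILES: 13 C, 1 N, 2 O, 1 S.
Implicit hydrogens by atom environment:
  4 × C: 2 H each → 8
  3 × C (aromatic): no H
  2 × C: 1 H each → 2
  2 × C: no H
  1 × C: 3 H
  1 × C (aromatic): 1 H
  1 × N: no H
  1 × O: 1 H
  1 × O: no H
  1 × S (aromatic): no H
  Total hydrogens = 15.
Molecular formula: C13H15NO2S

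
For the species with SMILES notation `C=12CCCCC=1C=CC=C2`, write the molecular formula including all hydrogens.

C10H12

Heavy atoms from the SMILES: 10 C.
Implicit hydrogens by atom environment:
  4 × C: 2 H each → 8
  4 × C (aromatic): 1 H each → 4
  2 × C (aromatic): no H
  Total hydrogens = 12.
Molecular formula: C10H12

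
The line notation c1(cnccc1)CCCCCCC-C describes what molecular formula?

Heavy atoms from the SMILES: 13 C, 1 N.
Implicit hydrogens by atom environment:
  7 × C: 2 H each → 14
  4 × C (aromatic): 1 H each → 4
  1 × C: 3 H
  1 × C (aromatic): no H
  1 × N (aromatic): no H
  Total hydrogens = 21.
Molecular formula: C13H21N

C13H21N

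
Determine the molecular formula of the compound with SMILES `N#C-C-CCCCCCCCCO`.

C11H21NO

Heavy atoms from the SMILES: 11 C, 1 N, 1 O.
Implicit hydrogens by atom environment:
  10 × C: 2 H each → 20
  1 × C: no H
  1 × N: no H
  1 × O: 1 H
  Total hydrogens = 21.
Molecular formula: C11H21NO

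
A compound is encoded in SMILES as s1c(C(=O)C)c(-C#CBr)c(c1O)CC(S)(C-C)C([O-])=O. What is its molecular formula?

Heavy atoms from the SMILES: 1 Br, 13 C, 4 O, 2 S.
Implicit hydrogens by atom environment:
  5 × C: no H
  4 × C (aromatic): no H
  2 × C: 3 H each → 6
  2 × C: 2 H each → 4
  2 × O: no H
  1 × Br: no H
  1 × O: 1 H
  1 × O (charge -1): no H
  1 × S: 1 H
  1 × S (aromatic): no H
  Total hydrogens = 12.
Net charge -1.
Molecular formula: C13H12BrO4S2-

C13H12BrO4S2-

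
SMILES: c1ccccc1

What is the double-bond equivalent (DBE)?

4

Molecular formula from the SMILES: C6H6.
DoU = (2C + 2 + N − H − X)/2 = (2·6 + 2 + 0 − 6 − 0)/2 = 8/2 = 4.
(Structurally: 1 ring(s) + 3 π bond(s) = 4.)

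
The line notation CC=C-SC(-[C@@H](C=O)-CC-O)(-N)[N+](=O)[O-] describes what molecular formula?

C8H14N2O4S

Heavy atoms from the SMILES: 8 C, 2 N, 4 O, 1 S.
Implicit hydrogens by atom environment:
  4 × C: 1 H each → 4
  2 × C: 2 H each → 4
  2 × O: no H
  1 × C: 3 H
  1 × C: no H
  1 × N: 2 H
  1 × N (charge +1): no H
  1 × O: 1 H
  1 × O (charge -1): no H
  1 × S: no H
  Total hydrogens = 14.
Molecular formula: C8H14N2O4S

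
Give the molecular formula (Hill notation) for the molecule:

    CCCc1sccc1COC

Heavy atoms from the SMILES: 9 C, 1 O, 1 S.
Implicit hydrogens by atom environment:
  3 × C: 2 H each → 6
  2 × C: 3 H each → 6
  2 × C (aromatic): 1 H each → 2
  2 × C (aromatic): no H
  1 × O: no H
  1 × S (aromatic): no H
  Total hydrogens = 14.
Molecular formula: C9H14OS

C9H14OS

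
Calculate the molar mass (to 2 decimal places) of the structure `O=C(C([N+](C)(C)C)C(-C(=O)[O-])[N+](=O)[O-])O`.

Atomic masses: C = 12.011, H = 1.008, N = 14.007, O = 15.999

220.18

Molecular formula: C7H12N2O6.
M = 7×12.011 + 12×1.008 + 2×14.007 + 6×15.999 = 220.18 g/mol.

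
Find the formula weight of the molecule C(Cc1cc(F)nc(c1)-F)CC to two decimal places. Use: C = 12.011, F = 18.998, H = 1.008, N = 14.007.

Molecular formula: C9H11F2N.
M = 9×12.011 + 2×18.998 + 11×1.008 + 1×14.007 = 171.19 g/mol.

171.19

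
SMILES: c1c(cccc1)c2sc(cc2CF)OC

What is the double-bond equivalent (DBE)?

Molecular formula from the SMILES: C12H11FOS.
DoU = (2C + 2 + N − H − X)/2 = (2·12 + 2 + 0 − 11 − 1)/2 = 14/2 = 7.
(Structurally: 2 ring(s) + 5 π bond(s) = 7.)

7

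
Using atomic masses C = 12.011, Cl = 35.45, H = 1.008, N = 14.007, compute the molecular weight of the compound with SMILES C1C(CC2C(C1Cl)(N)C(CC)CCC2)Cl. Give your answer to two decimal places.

Molecular formula: C12H21Cl2N.
M = 12×12.011 + 2×35.45 + 21×1.008 + 1×14.007 = 250.21 g/mol.

250.21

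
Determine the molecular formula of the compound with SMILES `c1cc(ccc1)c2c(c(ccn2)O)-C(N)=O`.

Heavy atoms from the SMILES: 12 C, 2 N, 2 O.
Implicit hydrogens by atom environment:
  7 × C (aromatic): 1 H each → 7
  4 × C (aromatic): no H
  1 × C: no H
  1 × N: 2 H
  1 × N (aromatic): no H
  1 × O: 1 H
  1 × O: no H
  Total hydrogens = 10.
Molecular formula: C12H10N2O2

C12H10N2O2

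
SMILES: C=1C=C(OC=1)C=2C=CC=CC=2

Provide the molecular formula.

C10H8O

Heavy atoms from the SMILES: 10 C, 1 O.
Implicit hydrogens by atom environment:
  8 × C (aromatic): 1 H each → 8
  2 × C (aromatic): no H
  1 × O (aromatic): no H
  Total hydrogens = 8.
Molecular formula: C10H8O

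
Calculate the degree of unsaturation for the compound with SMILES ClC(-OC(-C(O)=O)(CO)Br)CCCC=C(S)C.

Molecular formula from the SMILES: C10H16BrClO4S.
DoU = (2C + 2 + N − H − X)/2 = (2·10 + 2 + 0 − 16 − 2)/2 = 4/2 = 2.
(Structurally: 0 ring(s) + 2 π bond(s) = 2.)

2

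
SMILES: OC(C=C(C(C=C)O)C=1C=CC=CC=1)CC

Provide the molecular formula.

C14H18O2

Heavy atoms from the SMILES: 14 C, 2 O.
Implicit hydrogens by atom environment:
  5 × C (aromatic): 1 H each → 5
  4 × C: 1 H each → 4
  2 × C: 2 H each → 4
  2 × O: 1 H each → 2
  1 × C: 3 H
  1 × C: no H
  1 × C (aromatic): no H
  Total hydrogens = 18.
Molecular formula: C14H18O2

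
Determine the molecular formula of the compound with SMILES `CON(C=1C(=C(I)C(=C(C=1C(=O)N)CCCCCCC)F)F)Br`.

C15H20BrF2IN2O2

Heavy atoms from the SMILES: 1 Br, 15 C, 2 F, 1 I, 2 N, 2 O.
Implicit hydrogens by atom environment:
  6 × C: 2 H each → 12
  6 × C (aromatic): no H
  2 × C: 3 H each → 6
  2 × F: no H
  2 × O: no H
  1 × Br: no H
  1 × C: no H
  1 × I: no H
  1 × N: 2 H
  1 × N: no H
  Total hydrogens = 20.
Molecular formula: C15H20BrF2IN2O2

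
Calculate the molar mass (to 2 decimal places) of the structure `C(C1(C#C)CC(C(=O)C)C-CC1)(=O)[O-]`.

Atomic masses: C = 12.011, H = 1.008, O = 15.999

Molecular formula: C11H13O3-.
M = 11×12.011 + 13×1.008 + 3×15.999 = 193.22 g/mol.

193.22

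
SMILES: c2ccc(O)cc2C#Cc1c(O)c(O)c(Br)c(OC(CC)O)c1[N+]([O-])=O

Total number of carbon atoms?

17

The symbol for carbon appears 17 times in the SMILES. Lowercase c denotes aromatic carbon and counts toward C.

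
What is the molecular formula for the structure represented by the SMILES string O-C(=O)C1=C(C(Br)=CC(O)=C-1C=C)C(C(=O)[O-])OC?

Heavy atoms from the SMILES: 1 Br, 12 C, 6 O.
Implicit hydrogens by atom environment:
  5 × C (aromatic): no H
  3 × O: no H
  2 × C: 1 H each → 2
  2 × C: no H
  2 × O: 1 H each → 2
  1 × Br: no H
  1 × C: 3 H
  1 × C: 2 H
  1 × C (aromatic): 1 H
  1 × O (charge -1): no H
  Total hydrogens = 10.
Net charge -1.
Molecular formula: C12H10BrO6-

C12H10BrO6-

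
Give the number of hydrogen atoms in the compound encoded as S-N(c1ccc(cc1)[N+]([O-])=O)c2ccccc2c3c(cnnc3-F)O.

Hydrogens are implicit in SMILES; fill each atom to its normal valence:
  9 × C (aromatic): 1 H each → 9
  7 × C (aromatic): no H
  2 × N (aromatic): no H
  1 × F: no H
  1 × N: no H
  1 × N (charge +1): no H
  1 × O: 1 H
  1 × O: no H
  1 × O (charge -1): no H
  1 × S: 1 H
  Total hydrogens = 11.

11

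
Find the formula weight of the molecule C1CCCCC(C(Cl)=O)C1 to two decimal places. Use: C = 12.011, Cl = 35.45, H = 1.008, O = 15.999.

160.64

Molecular formula: C8H13ClO.
M = 8×12.011 + 1×35.45 + 13×1.008 + 1×15.999 = 160.64 g/mol.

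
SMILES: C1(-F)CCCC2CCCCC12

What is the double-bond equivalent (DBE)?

2

Molecular formula from the SMILES: C10H17F.
DoU = (2C + 2 + N − H − X)/2 = (2·10 + 2 + 0 − 17 − 1)/2 = 4/2 = 2.
(Structurally: 2 ring(s) + 0 π bond(s) = 2.)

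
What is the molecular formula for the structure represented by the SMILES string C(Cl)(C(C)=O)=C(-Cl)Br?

Heavy atoms from the SMILES: 1 Br, 4 C, 2 Cl, 1 O.
Implicit hydrogens by atom environment:
  3 × C: no H
  2 × Cl: no H
  1 × Br: no H
  1 × C: 3 H
  1 × O: no H
  Total hydrogens = 3.
Molecular formula: C4H3BrCl2O

C4H3BrCl2O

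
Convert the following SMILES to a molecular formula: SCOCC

Heavy atoms from the SMILES: 3 C, 1 O, 1 S.
Implicit hydrogens by atom environment:
  2 × C: 2 H each → 4
  1 × C: 3 H
  1 × O: no H
  1 × S: 1 H
  Total hydrogens = 8.
Molecular formula: C3H8OS

C3H8OS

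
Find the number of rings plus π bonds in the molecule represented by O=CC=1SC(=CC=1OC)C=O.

5

Molecular formula from the SMILES: C7H6O3S.
DoU = (2C + 2 + N − H − X)/2 = (2·7 + 2 + 0 − 6 − 0)/2 = 10/2 = 5.
(Structurally: 1 ring(s) + 4 π bond(s) = 5.)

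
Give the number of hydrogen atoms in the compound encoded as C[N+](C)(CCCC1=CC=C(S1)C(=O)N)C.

Hydrogens are implicit in SMILES; fill each atom to its normal valence:
  3 × C: 3 H each → 9
  3 × C: 2 H each → 6
  2 × C (aromatic): 1 H each → 2
  2 × C (aromatic): no H
  1 × C: no H
  1 × N: 2 H
  1 × N (charge +1): no H
  1 × O: no H
  1 × S (aromatic): no H
  Total hydrogens = 19.

19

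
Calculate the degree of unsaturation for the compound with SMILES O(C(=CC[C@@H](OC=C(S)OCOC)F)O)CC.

2

Molecular formula from the SMILES: C10H17FO5S.
DoU = (2C + 2 + N − H − X)/2 = (2·10 + 2 + 0 − 17 − 1)/2 = 4/2 = 2.
(Structurally: 0 ring(s) + 2 π bond(s) = 2.)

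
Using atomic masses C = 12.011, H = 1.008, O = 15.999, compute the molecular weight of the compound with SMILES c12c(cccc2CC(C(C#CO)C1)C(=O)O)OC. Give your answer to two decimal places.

246.26

Molecular formula: C14H14O4.
M = 14×12.011 + 14×1.008 + 4×15.999 = 246.26 g/mol.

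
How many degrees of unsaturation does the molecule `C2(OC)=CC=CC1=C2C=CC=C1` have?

Molecular formula from the SMILES: C11H10O.
DoU = (2C + 2 + N − H − X)/2 = (2·11 + 2 + 0 − 10 − 0)/2 = 14/2 = 7.
(Structurally: 2 ring(s) + 5 π bond(s) = 7.)

7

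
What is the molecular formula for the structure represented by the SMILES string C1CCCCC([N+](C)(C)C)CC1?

Heavy atoms from the SMILES: 11 C, 1 N.
Implicit hydrogens by atom environment:
  7 × C: 2 H each → 14
  3 × C: 3 H each → 9
  1 × C: 1 H
  1 × N (charge +1): no H
  Total hydrogens = 24.
Net charge +1.
Molecular formula: C11H24N+

C11H24N+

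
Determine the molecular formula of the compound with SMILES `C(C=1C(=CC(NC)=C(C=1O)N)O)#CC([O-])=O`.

C10H9N2O4-

Heavy atoms from the SMILES: 10 C, 2 N, 4 O.
Implicit hydrogens by atom environment:
  5 × C (aromatic): no H
  3 × C: no H
  2 × O: 1 H each → 2
  1 × C: 3 H
  1 × C (aromatic): 1 H
  1 × N: 2 H
  1 × N: 1 H
  1 × O: no H
  1 × O (charge -1): no H
  Total hydrogens = 9.
Net charge -1.
Molecular formula: C10H9N2O4-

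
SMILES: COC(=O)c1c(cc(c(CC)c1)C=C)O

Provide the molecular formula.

C12H14O3

Heavy atoms from the SMILES: 12 C, 3 O.
Implicit hydrogens by atom environment:
  4 × C (aromatic): no H
  2 × C: 3 H each → 6
  2 × C: 2 H each → 4
  2 × C (aromatic): 1 H each → 2
  2 × O: no H
  1 × C: 1 H
  1 × C: no H
  1 × O: 1 H
  Total hydrogens = 14.
Molecular formula: C12H14O3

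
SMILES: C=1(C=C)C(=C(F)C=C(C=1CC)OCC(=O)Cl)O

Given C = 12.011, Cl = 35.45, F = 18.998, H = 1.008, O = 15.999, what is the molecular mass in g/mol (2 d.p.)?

258.67

Molecular formula: C12H12ClFO3.
M = 12×12.011 + 1×35.45 + 1×18.998 + 12×1.008 + 3×15.999 = 258.67 g/mol.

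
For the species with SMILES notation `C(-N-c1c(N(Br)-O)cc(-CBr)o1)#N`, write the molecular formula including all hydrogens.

C6H5Br2N3O2

Heavy atoms from the SMILES: 2 Br, 6 C, 3 N, 2 O.
Implicit hydrogens by atom environment:
  3 × C (aromatic): no H
  2 × Br: no H
  2 × N: no H
  1 × C: 2 H
  1 × C (aromatic): 1 H
  1 × C: no H
  1 × N: 1 H
  1 × O: 1 H
  1 × O (aromatic): no H
  Total hydrogens = 5.
Molecular formula: C6H5Br2N3O2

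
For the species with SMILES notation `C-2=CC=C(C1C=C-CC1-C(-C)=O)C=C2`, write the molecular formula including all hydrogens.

C13H14O

Heavy atoms from the SMILES: 13 C, 1 O.
Implicit hydrogens by atom environment:
  5 × C (aromatic): 1 H each → 5
  4 × C: 1 H each → 4
  1 × C: 3 H
  1 × C: 2 H
  1 × C (aromatic): no H
  1 × C: no H
  1 × O: no H
  Total hydrogens = 14.
Molecular formula: C13H14O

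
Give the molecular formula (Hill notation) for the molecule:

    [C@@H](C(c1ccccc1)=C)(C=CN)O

Heavy atoms from the SMILES: 11 C, 1 N, 1 O.
Implicit hydrogens by atom environment:
  5 × C (aromatic): 1 H each → 5
  3 × C: 1 H each → 3
  1 × C: 2 H
  1 × C: no H
  1 × C (aromatic): no H
  1 × N: 2 H
  1 × O: 1 H
  Total hydrogens = 13.
Molecular formula: C11H13NO

C11H13NO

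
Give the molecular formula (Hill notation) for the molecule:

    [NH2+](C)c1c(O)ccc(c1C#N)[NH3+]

Heavy atoms from the SMILES: 8 C, 3 N, 1 O.
Implicit hydrogens by atom environment:
  4 × C (aromatic): no H
  2 × C (aromatic): 1 H each → 2
  1 × C: 3 H
  1 × C: no H
  1 × N (charge +1): 3 H
  1 × N (charge +1): 2 H
  1 × N: no H
  1 × O: 1 H
  Total hydrogens = 11.
Net charge +2.
Molecular formula: [C8H11N3O]2+

[C8H11N3O]2+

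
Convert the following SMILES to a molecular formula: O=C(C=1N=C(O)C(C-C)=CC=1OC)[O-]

Heavy atoms from the SMILES: 9 C, 1 N, 4 O.
Implicit hydrogens by atom environment:
  4 × C (aromatic): no H
  2 × C: 3 H each → 6
  2 × O: no H
  1 × C: 2 H
  1 × C (aromatic): 1 H
  1 × C: no H
  1 × N (aromatic): no H
  1 × O: 1 H
  1 × O (charge -1): no H
  Total hydrogens = 10.
Net charge -1.
Molecular formula: C9H10NO4-

C9H10NO4-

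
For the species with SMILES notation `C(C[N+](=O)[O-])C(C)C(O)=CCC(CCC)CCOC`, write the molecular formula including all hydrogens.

Heavy atoms from the SMILES: 14 C, 1 N, 4 O.
Implicit hydrogens by atom environment:
  7 × C: 2 H each → 14
  3 × C: 3 H each → 9
  3 × C: 1 H each → 3
  2 × O: no H
  1 × C: no H
  1 × N (charge +1): no H
  1 × O: 1 H
  1 × O (charge -1): no H
  Total hydrogens = 27.
Molecular formula: C14H27NO4

C14H27NO4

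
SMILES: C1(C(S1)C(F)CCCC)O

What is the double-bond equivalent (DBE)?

Molecular formula from the SMILES: C7H13FOS.
DoU = (2C + 2 + N − H − X)/2 = (2·7 + 2 + 0 − 13 − 1)/2 = 2/2 = 1.
(Structurally: 1 ring(s) + 0 π bond(s) = 1.)

1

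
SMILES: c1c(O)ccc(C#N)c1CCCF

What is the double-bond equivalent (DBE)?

6

Molecular formula from the SMILES: C10H10FNO.
DoU = (2C + 2 + N − H − X)/2 = (2·10 + 2 + 1 − 10 − 1)/2 = 12/2 = 6.
(Structurally: 1 ring(s) + 5 π bond(s) = 6.)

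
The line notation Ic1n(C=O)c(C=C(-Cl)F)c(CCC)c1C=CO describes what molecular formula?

Heavy atoms from the SMILES: 12 C, 1 Cl, 1 F, 1 I, 1 N, 2 O.
Implicit hydrogens by atom environment:
  4 × C: 1 H each → 4
  4 × C (aromatic): no H
  2 × C: 2 H each → 4
  1 × C: 3 H
  1 × C: no H
  1 × Cl: no H
  1 × F: no H
  1 × I: no H
  1 × N (aromatic): no H
  1 × O: 1 H
  1 × O: no H
  Total hydrogens = 12.
Molecular formula: C12H12ClFINO2

C12H12ClFINO2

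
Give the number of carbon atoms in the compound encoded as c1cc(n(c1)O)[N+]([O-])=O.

4

The symbol for carbon appears 4 times in the SMILES. Lowercase c denotes aromatic carbon and counts toward C.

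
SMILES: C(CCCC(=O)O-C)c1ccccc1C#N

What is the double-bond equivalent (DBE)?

7

Molecular formula from the SMILES: C13H15NO2.
DoU = (2C + 2 + N − H − X)/2 = (2·13 + 2 + 1 − 15 − 0)/2 = 14/2 = 7.
(Structurally: 1 ring(s) + 6 π bond(s) = 7.)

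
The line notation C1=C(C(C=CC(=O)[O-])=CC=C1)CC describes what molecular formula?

C11H11O2-

Heavy atoms from the SMILES: 11 C, 2 O.
Implicit hydrogens by atom environment:
  4 × C (aromatic): 1 H each → 4
  2 × C: 1 H each → 2
  2 × C (aromatic): no H
  1 × C: 3 H
  1 × C: 2 H
  1 × C: no H
  1 × O: no H
  1 × O (charge -1): no H
  Total hydrogens = 11.
Net charge -1.
Molecular formula: C11H11O2-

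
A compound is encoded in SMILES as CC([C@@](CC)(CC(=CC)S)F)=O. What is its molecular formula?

Heavy atoms from the SMILES: 9 C, 1 F, 1 O, 1 S.
Implicit hydrogens by atom environment:
  3 × C: 3 H each → 9
  3 × C: no H
  2 × C: 2 H each → 4
  1 × C: 1 H
  1 × F: no H
  1 × O: no H
  1 × S: 1 H
  Total hydrogens = 15.
Molecular formula: C9H15FOS

C9H15FOS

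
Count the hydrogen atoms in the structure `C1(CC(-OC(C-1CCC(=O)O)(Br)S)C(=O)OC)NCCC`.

Hydrogens are implicit in SMILES; fill each atom to its normal valence:
  5 × C: 2 H each → 10
  4 × O: no H
  3 × C: 1 H each → 3
  3 × C: no H
  2 × C: 3 H each → 6
  1 × Br: no H
  1 × N: 1 H
  1 × O: 1 H
  1 × S: 1 H
  Total hydrogens = 22.

22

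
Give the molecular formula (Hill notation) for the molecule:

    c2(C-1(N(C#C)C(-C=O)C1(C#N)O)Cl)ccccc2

C13H9ClN2O2

Heavy atoms from the SMILES: 13 C, 1 Cl, 2 N, 2 O.
Implicit hydrogens by atom environment:
  5 × C (aromatic): 1 H each → 5
  4 × C: no H
  3 × C: 1 H each → 3
  2 × N: no H
  1 × C (aromatic): no H
  1 × Cl: no H
  1 × O: 1 H
  1 × O: no H
  Total hydrogens = 9.
Molecular formula: C13H9ClN2O2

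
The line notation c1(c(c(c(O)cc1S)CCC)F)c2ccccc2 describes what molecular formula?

C15H15FOS

Heavy atoms from the SMILES: 15 C, 1 F, 1 O, 1 S.
Implicit hydrogens by atom environment:
  6 × C (aromatic): 1 H each → 6
  6 × C (aromatic): no H
  2 × C: 2 H each → 4
  1 × C: 3 H
  1 × F: no H
  1 × O: 1 H
  1 × S: 1 H
  Total hydrogens = 15.
Molecular formula: C15H15FOS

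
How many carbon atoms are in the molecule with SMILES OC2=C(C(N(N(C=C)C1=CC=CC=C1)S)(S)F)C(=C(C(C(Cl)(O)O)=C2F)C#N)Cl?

17

The symbol for carbon appears 17 times in the SMILES. (Cl is a single chlorine, not C + l.)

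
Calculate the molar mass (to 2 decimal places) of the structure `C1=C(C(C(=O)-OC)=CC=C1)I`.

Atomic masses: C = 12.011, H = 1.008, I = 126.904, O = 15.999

Molecular formula: C8H7IO2.
M = 8×12.011 + 7×1.008 + 1×126.904 + 2×15.999 = 262.05 g/mol.

262.05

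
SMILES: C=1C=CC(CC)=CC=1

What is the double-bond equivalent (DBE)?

Molecular formula from the SMILES: C8H10.
DoU = (2C + 2 + N − H − X)/2 = (2·8 + 2 + 0 − 10 − 0)/2 = 8/2 = 4.
(Structurally: 1 ring(s) + 3 π bond(s) = 4.)

4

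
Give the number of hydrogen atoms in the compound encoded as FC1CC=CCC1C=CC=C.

Hydrogens are implicit in SMILES; fill each atom to its normal valence:
  7 × C: 1 H each → 7
  3 × C: 2 H each → 6
  1 × F: no H
  Total hydrogens = 13.

13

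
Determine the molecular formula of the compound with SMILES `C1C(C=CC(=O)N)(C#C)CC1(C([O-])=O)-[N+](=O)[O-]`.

C10H9N2O5-

Heavy atoms from the SMILES: 10 C, 2 N, 5 O.
Implicit hydrogens by atom environment:
  5 × C: no H
  3 × C: 1 H each → 3
  3 × O: no H
  2 × C: 2 H each → 4
  2 × O (charge -1): no H
  1 × N: 2 H
  1 × N (charge +1): no H
  Total hydrogens = 9.
Net charge -1.
Molecular formula: C10H9N2O5-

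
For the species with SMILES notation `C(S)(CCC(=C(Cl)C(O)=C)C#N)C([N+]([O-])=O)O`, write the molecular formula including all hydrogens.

C9H11ClN2O4S

Heavy atoms from the SMILES: 9 C, 1 Cl, 2 N, 4 O, 1 S.
Implicit hydrogens by atom environment:
  4 × C: no H
  3 × C: 2 H each → 6
  2 × C: 1 H each → 2
  2 × O: 1 H each → 2
  1 × Cl: no H
  1 × N (charge +1): no H
  1 × N: no H
  1 × O: no H
  1 × O (charge -1): no H
  1 × S: 1 H
  Total hydrogens = 11.
Molecular formula: C9H11ClN2O4S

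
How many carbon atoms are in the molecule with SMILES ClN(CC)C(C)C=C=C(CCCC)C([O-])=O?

The symbol for carbon appears 12 times in the SMILES. (Cl is a single chlorine, not C + l.)

12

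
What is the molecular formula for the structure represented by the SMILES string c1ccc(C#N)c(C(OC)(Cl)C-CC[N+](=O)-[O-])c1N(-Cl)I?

Heavy atoms from the SMILES: 12 C, 2 Cl, 1 I, 3 N, 3 O.
Implicit hydrogens by atom environment:
  3 × C: 2 H each → 6
  3 × C (aromatic): 1 H each → 3
  3 × C (aromatic): no H
  2 × C: no H
  2 × Cl: no H
  2 × N: no H
  2 × O: no H
  1 × C: 3 H
  1 × I: no H
  1 × N (charge +1): no H
  1 × O (charge -1): no H
  Total hydrogens = 12.
Molecular formula: C12H12Cl2IN3O3

C12H12Cl2IN3O3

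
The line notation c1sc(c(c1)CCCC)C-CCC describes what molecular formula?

C12H20S

Heavy atoms from the SMILES: 12 C, 1 S.
Implicit hydrogens by atom environment:
  6 × C: 2 H each → 12
  2 × C: 3 H each → 6
  2 × C (aromatic): 1 H each → 2
  2 × C (aromatic): no H
  1 × S (aromatic): no H
  Total hydrogens = 20.
Molecular formula: C12H20S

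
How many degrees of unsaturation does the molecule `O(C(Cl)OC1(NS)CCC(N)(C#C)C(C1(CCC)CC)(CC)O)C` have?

3

Molecular formula from the SMILES: C17H31ClN2O3S.
DoU = (2C + 2 + N − H − X)/2 = (2·17 + 2 + 2 − 31 − 1)/2 = 6/2 = 3.
(Structurally: 1 ring(s) + 2 π bond(s) = 3.)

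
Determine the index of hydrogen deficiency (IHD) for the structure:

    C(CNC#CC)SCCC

Molecular formula from the SMILES: C8H15NS.
DoU = (2C + 2 + N − H − X)/2 = (2·8 + 2 + 1 − 15 − 0)/2 = 4/2 = 2.
(Structurally: 0 ring(s) + 2 π bond(s) = 2.)

2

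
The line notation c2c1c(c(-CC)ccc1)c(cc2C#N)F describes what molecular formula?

Heavy atoms from the SMILES: 13 C, 1 F, 1 N.
Implicit hydrogens by atom environment:
  5 × C (aromatic): 1 H each → 5
  5 × C (aromatic): no H
  1 × C: 3 H
  1 × C: 2 H
  1 × C: no H
  1 × F: no H
  1 × N: no H
  Total hydrogens = 10.
Molecular formula: C13H10FN

C13H10FN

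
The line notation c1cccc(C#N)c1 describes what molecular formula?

C7H5N

Heavy atoms from the SMILES: 7 C, 1 N.
Implicit hydrogens by atom environment:
  5 × C (aromatic): 1 H each → 5
  1 × C (aromatic): no H
  1 × C: no H
  1 × N: no H
  Total hydrogens = 5.
Molecular formula: C7H5N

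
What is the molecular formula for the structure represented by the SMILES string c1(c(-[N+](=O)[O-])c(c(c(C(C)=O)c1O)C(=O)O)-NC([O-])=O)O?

Heavy atoms from the SMILES: 10 C, 2 N, 9 O.
Implicit hydrogens by atom environment:
  6 × C (aromatic): no H
  4 × O: no H
  3 × C: no H
  3 × O: 1 H each → 3
  2 × O (charge -1): no H
  1 × C: 3 H
  1 × N: 1 H
  1 × N (charge +1): no H
  Total hydrogens = 7.
Net charge -1.
Molecular formula: C10H7N2O9-

C10H7N2O9-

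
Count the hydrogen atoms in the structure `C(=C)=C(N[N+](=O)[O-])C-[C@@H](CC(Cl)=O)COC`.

13

Hydrogens are implicit in SMILES; fill each atom to its normal valence:
  4 × C: 2 H each → 8
  3 × C: no H
  3 × O: no H
  1 × C: 3 H
  1 × C: 1 H
  1 × Cl: no H
  1 × N: 1 H
  1 × N (charge +1): no H
  1 × O (charge -1): no H
  Total hydrogens = 13.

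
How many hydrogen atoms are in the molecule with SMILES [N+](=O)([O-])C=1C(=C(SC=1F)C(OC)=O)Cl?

3

Hydrogens are implicit in SMILES; fill each atom to its normal valence:
  4 × C (aromatic): no H
  3 × O: no H
  1 × C: 3 H
  1 × C: no H
  1 × Cl: no H
  1 × F: no H
  1 × N (charge +1): no H
  1 × O (charge -1): no H
  1 × S (aromatic): no H
  Total hydrogens = 3.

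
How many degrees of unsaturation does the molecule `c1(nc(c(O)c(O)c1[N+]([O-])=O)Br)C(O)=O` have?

Molecular formula from the SMILES: C6H3BrN2O6.
DoU = (2C + 2 + N − H − X)/2 = (2·6 + 2 + 2 − 3 − 1)/2 = 12/2 = 6.
(Structurally: 1 ring(s) + 5 π bond(s) = 6.)

6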